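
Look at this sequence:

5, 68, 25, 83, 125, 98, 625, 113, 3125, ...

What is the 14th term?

158

The terms cycle through 2 interleaved subsequences.
Subsequence A: 5, 25, 125, 625, 3125 — geometric with ratio 5.
Subsequence B: 68, 83, 98, 113 — arithmetic, step +15.
Position 14 → subsequence B, term 7 = 158.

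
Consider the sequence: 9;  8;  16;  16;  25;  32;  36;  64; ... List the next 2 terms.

49, 128

Split by position mod 2 into 2 tracks.
Stream A: 9, 16, 25, 36 — the squares 3², 4², 5², ….
Stream B: 8, 16, 32, 64 — powers 2^3, 2^4, 2^5, ….
Position 9 falls in stream A as its term 5, giving 49.
The 10th slot belongs to stream B; its 5th term is 128.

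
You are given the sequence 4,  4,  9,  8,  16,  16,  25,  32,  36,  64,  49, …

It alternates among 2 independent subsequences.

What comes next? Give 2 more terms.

128, 64

Positions 1, 3, 5, … form one subsequence and positions 2, 4, 6, … form another.
Subsequence A: 4, 9, 16, 25, 36, 49. Perfect squares starting at 2².
Subsequence B: 4, 8, 16, 32, 64. Powers of 2.
Position 12 → subsequence B, term 6 = 128.
Term 13 comes from subsequence A (its 7th entry): 64.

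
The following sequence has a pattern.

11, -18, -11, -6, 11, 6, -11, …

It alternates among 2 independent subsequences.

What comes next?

The terms cycle through 2 interleaved subsequences.
Track A: 11, -11, 11, -11 — the oscillation 11·(−1)^(n+1).
Track B: -18, -6, 6 — linear: a_n = -30 + 12·n.
Position 8 → track B, term 4 = 18.

18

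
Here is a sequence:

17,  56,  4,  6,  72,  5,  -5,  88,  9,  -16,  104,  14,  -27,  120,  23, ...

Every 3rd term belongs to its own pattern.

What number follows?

-38

The terms cycle through 3 interleaved subsequences.
Track A is 17, 6, -5, -16, -27, which is arithmetic, step −11.
Track B is 56, 72, 88, 104, 120, which is arithmetic with common difference +16.
Track C is 4, 5, 9, 14, 23, which is a Fibonacci-like recurrence a_n = a_{n-1} + a_{n-2}.
Position 16 → track A, term 6 = -38.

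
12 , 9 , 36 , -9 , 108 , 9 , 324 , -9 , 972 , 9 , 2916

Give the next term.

-9

Positions 1, 3, 5, … form one subsequence and positions 2, 4, 6, … form another.
Track A: 12, 36, 108, 324, 972, 2916 — geometric, ×3 each step.
Track B: 9, -9, 9, -9, 9 — alternating ±9.
Position 12 falls in track B as its term 6, giving -9.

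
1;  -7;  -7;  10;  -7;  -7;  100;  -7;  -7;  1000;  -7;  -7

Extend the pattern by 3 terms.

The slot pattern repeats as ABB (period 3), so there are 2 interleaved tracks.
Track A: 1, 10, 100, 1000. Powers 10^0, 10^1, 10^2, ….
Track B: -7, -7, -7, -7, -7, -7, -7, -7. The constant sequence -7.
The 13th slot belongs to track A; its 5th term is 10000.
The 14th slot belongs to track B; its 9th term is -7.
The 15th slot belongs to track B; its 10th term is -7.

10000, -7, -7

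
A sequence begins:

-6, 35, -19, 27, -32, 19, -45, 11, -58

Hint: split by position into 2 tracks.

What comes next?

Split by position mod 2 into 2 tracks.
Stream A is -6, -19, -32, -45, -58, which is subtracting 13 each time.
Stream B is 35, 27, 19, 11, which is linear: a_n = 43 − 8·n.
Position 10 → stream B, term 5 = 3.

3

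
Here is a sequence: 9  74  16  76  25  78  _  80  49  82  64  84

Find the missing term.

Taking every 2nd term gives 2 separate tracks.
Track A: 9, 16, 25, ?, 49, 64. Perfect squares starting at 3².
Track B: 74, 76, 78, 80, 82, 84. Arithmetic with common difference +2.
Track A's pattern makes the blank 36.

36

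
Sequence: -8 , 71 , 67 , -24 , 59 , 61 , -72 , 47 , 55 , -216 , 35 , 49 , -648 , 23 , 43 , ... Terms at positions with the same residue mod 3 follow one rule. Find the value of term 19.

-5832

Read the sequence 3 terms at a time; column i is its own pattern.
Track A: -8, -24, -72, -216, -648 — multiplying by 3 each time.
Track B: 71, 59, 47, 35, 23 — subtracting 12 each time.
Track C: 67, 61, 55, 49, 43 — linear: a_n = 73 − 6·n.
Position 19 → track A, term 7 = -5832.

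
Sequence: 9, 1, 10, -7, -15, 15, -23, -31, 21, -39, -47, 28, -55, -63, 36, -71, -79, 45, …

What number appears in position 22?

Positions follow the repeating pattern AAB; grouping by letter gives 2 tracks.
Subsequence A: 9, 1, -7, -15, -23, -31, -39, -47, -55, -63, -71, -79 (linear: a_n = 17 − 8·n).
Subsequence B: 10, 15, 21, 28, 36, 45 (triangular numbers n(n+1)/2 for n = 4, 5, …).
Position 22 → subsequence A, term 15 = -103.

-103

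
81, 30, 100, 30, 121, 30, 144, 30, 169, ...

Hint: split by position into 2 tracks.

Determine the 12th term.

Taking every 2nd term gives 2 separate tracks.
Stream A = 81, 100, 121, 144, 169: consecutive squares n² from n = 9.
Stream B = 30, 30, 30, 30: the constant sequence 30.
Term 12 comes from stream B (its 6th entry): 30.

30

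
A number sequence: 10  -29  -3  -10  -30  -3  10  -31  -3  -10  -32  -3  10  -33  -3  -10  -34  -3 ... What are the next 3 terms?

Split by position mod 3 into 3 tracks.
Track A: 10, -10, 10, -10, 10, -10 (oscillating between 10 and -10).
Track B: -29, -30, -31, -32, -33, -34 (arithmetic, step −1).
Track C: -3, -3, -3, -3, -3, -3 (the constant sequence -3).
Position 19 falls in track A as its term 7, giving 10.
The 20th slot belongs to track B; its 7th term is -35.
Position 21 → track C, term 7 = -3.

10, -35, -3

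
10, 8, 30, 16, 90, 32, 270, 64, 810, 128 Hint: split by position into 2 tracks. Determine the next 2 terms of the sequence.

Taking every 2nd term gives 2 separate tracks.
Stream A: 10, 30, 90, 270, 810. A geometric progression (common ratio 3).
Stream B: 8, 16, 32, 64, 128. Powers 2^3, 2^4, 2^5, ….
Position 11 falls in stream A as its term 6, giving 2430.
Position 12 falls in stream B as its term 6, giving 256.

2430, 256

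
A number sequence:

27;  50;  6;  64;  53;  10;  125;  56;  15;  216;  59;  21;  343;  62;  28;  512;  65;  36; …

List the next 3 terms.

729, 68, 45

Read the sequence 3 terms at a time; column i is its own pattern.
Subsequence A: 27, 64, 125, 216, 343, 512 (consecutive cubes n³ from n = 3).
Subsequence B: 50, 53, 56, 59, 62, 65 (arithmetic with common difference +3).
Subsequence C: 6, 10, 15, 21, 28, 36 (the triangular numbers T_3, T_4, …).
Position 19 → subsequence A, term 7 = 729.
Position 20 → subsequence B, term 7 = 68.
Position 21 falls in subsequence C as its term 7, giving 45.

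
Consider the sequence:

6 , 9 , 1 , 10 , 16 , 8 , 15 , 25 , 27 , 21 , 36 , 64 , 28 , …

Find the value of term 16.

Split by position mod 3: positions 1, 4, 7, … form one track, and each other residue class forms its own.
Stream A: 6, 10, 15, 21, 28. The triangular numbers T_3, T_4, ….
Stream B: 9, 16, 25, 36. Consecutive squares n² from n = 3.
Stream C: 1, 8, 27, 64. Perfect cubes starting at 1³.
Position 16 → stream A, term 6 = 36.

36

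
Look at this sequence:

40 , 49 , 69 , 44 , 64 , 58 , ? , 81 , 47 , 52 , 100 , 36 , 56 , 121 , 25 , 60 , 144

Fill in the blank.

48

Split by position mod 3: positions 1, 4, 7, … form one track, and each other residue class forms its own.
Subsequence A: 40, 44, ?, 52, 56, 60 (linear: a_n = 36 + 4·n).
Subsequence B: 49, 64, 81, 100, 121, 144 (perfect squares starting at 7²).
Subsequence C: 69, 58, 47, 36, 25 (arithmetic with common difference −11).
Filling subsequence A at index 3 by its rule yields 48.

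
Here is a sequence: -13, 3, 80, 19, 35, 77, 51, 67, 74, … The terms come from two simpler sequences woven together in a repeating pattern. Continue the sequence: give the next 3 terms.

Positions follow the repeating pattern AAB; grouping by letter gives 2 tracks.
Stream A: -13, 3, 19, 35, 51, 67 (arithmetic, step +16).
Stream B: 80, 77, 74 (subtracting 3 each time).
Position 10 → stream A, term 7 = 83.
The 11th slot belongs to stream A; its 8th term is 99.
Position 12 → stream B, term 4 = 71.

83, 99, 71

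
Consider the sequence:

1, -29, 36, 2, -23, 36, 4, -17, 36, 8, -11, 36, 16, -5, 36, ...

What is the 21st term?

36

Split by position mod 3: positions 1, 4, 7, … form one track, and each other residue class forms its own.
Subsequence A is 1, 2, 4, 8, 16, which is successive powers of 2.
Subsequence B is -29, -23, -17, -11, -5, which is adding 6 each time.
Subsequence C is 36, 36, 36, 36, 36, which is the constant sequence 36.
Position 21 → subsequence C, term 7 = 36.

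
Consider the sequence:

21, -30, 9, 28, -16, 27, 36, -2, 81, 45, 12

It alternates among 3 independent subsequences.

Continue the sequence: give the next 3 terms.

The terms cycle through 3 interleaved subsequences.
Stream A is 21, 28, 36, 45, which is the triangular numbers T_6, T_7, ….
Stream B is -30, -16, -2, 12, which is linear: a_n = -44 + 14·n.
Stream C is 9, 27, 81, which is successive powers of 3.
Term 12 comes from stream C (its 4th entry): 243.
Term 13 comes from stream A (its 5th entry): 55.
Term 14 comes from stream B (its 5th entry): 26.

243, 55, 26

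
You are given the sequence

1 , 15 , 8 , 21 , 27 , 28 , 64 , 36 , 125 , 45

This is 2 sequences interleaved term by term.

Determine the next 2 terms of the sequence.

216, 55

Positions 1, 3, 5, … form one subsequence and positions 2, 4, 6, … form another.
Track A: 1, 8, 27, 64, 125 — the cubes 1³, 2³, 3³, ….
Track B: 15, 21, 28, 36, 45 — triangular numbers n(n+1)/2 for n = 5, 6, ….
Position 11 → track A, term 6 = 216.
Term 12 comes from track B (its 6th entry): 55.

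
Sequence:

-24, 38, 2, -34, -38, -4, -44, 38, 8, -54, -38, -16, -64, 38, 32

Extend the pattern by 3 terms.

Taking every 3rd term gives 3 separate tracks.
Stream A: -24, -34, -44, -54, -64 (linear: a_n = -14 − 10·n).
Stream B: 38, -38, 38, -38, 38 (the oscillation 38·(−1)^(n+1)).
Stream C: 2, -4, 8, -16, 32 (a geometric progression (common ratio -2)).
Position 16 → stream A, term 6 = -74.
Position 17 → stream B, term 6 = -38.
Term 18 comes from stream C (its 6th entry): -64.

-74, -38, -64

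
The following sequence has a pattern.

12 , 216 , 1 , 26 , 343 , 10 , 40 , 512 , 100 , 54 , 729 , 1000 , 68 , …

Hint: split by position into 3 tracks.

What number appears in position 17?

1331

Split by position mod 3: positions 1, 4, 7, … form one track, and each other residue class forms its own.
Subsequence A = 12, 26, 40, 54, 68: arithmetic, step +14.
Subsequence B = 216, 343, 512, 729: perfect cubes starting at 6³.
Subsequence C = 1, 10, 100, 1000: powers of 10.
Position 17 falls in subsequence B as its term 6, giving 1331.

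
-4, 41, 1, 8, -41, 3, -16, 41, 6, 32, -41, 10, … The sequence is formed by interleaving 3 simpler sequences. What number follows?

-64

Taking every 3rd term gives 3 separate tracks.
Track A: -4, 8, -16, 32 — multiplying by -2 each time.
Track B: 41, -41, 41, -41 — the oscillation 41·(−1)^(n+1).
Track C: 1, 3, 6, 10 — triangular numbers starting at T_1.
Position 13 falls in track A as its term 5, giving -64.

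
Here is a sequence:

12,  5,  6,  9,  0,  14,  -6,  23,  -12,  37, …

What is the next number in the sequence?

Positions 1, 3, 5, … form one subsequence and positions 2, 4, 6, … form another.
Track A: 12, 6, 0, -6, -12 (subtracting 6 each time).
Track B: 5, 9, 14, 23, 37 (each term equals the sum of the previous two).
Term 11 comes from track A (its 6th entry): -18.

-18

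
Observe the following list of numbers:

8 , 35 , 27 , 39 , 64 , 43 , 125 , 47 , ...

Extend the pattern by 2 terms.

216, 51

Odd-indexed and even-indexed terms follow separate rules.
Stream A = 8, 27, 64, 125: perfect cubes starting at 2³.
Stream B = 35, 39, 43, 47: arithmetic with common difference +4.
Position 9 → stream A, term 5 = 216.
Term 10 comes from stream B (its 5th entry): 51.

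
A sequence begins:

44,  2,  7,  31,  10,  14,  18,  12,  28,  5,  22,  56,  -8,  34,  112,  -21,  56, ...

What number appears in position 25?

-60

Split by position mod 3: positions 1, 4, 7, … form one track, and each other residue class forms its own.
Track A = 44, 31, 18, 5, -8, -21: linear: a_n = 57 − 13·n.
Track B = 2, 10, 12, 22, 34, 56: a Fibonacci-like recurrence a_n = a_{n-1} + a_{n-2}.
Track C = 7, 14, 28, 56, 112: geometric with ratio 2.
Term 25 comes from track A (its 9th entry): -60.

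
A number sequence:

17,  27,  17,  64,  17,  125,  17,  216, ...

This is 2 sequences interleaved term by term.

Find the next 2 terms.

Odd-indexed and even-indexed terms follow separate rules.
Track A is 17, 17, 17, 17, which is the constant sequence 17.
Track B is 27, 64, 125, 216, which is perfect cubes starting at 3³.
The 9th slot belongs to track A; its 5th term is 17.
Position 10 → track B, term 5 = 343.

17, 343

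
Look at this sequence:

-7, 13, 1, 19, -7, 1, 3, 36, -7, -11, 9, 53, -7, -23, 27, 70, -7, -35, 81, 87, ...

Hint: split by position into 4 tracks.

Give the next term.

-7

Split by position mod 4: positions 1, 5, 9, … form one track, and each other residue class forms its own.
Track A: -7, -7, -7, -7, -7. Always -7.
Track B: 13, 1, -11, -23, -35. Linear: a_n = 25 − 12·n.
Track C: 1, 3, 9, 27, 81. Powers of 3.
Track D: 19, 36, 53, 70, 87. Arithmetic, step +17.
Position 21 falls in track A as its term 6, giving -7.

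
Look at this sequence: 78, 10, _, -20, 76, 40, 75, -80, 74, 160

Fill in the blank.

77

Taking every 2nd term gives 2 separate tracks.
Stream A: 78, ?, 76, 75, 74 — subtracting 1 each time.
Stream B: 10, -20, 40, -80, 160 — a geometric progression (common ratio -2).
Filling stream A at index 2 by its rule yields 77.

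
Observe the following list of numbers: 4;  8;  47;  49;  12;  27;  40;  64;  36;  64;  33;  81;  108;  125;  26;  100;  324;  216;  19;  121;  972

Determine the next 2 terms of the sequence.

Taking every 4th term gives 4 separate tracks.
Track A is 4, 12, 36, 108, 324, 972, which is multiplying by 3 each time.
Track B is 8, 27, 64, 125, 216, which is perfect cubes starting at 2³.
Track C is 47, 40, 33, 26, 19, which is arithmetic with common difference −7.
Track D is 49, 64, 81, 100, 121, which is the squares 7², 8², 9², ….
Position 22 falls in track B as its term 6, giving 343.
Term 23 comes from track C (its 6th entry): 12.

343, 12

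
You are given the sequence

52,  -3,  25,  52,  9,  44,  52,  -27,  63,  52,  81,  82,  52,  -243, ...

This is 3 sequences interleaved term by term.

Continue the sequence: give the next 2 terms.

101, 52

The terms cycle through 3 interleaved subsequences.
Subsequence A: 52, 52, 52, 52, 52 (always 52).
Subsequence B: -3, 9, -27, 81, -243 (geometric with ratio -3).
Subsequence C: 25, 44, 63, 82 (arithmetic, step +19).
Position 15 → subsequence C, term 5 = 101.
Position 16 → subsequence A, term 6 = 52.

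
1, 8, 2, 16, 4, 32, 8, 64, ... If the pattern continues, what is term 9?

16

Split by position mod 2 into 2 tracks.
Subsequence A: 1, 2, 4, 8 — geometric with ratio 2.
Subsequence B: 8, 16, 32, 64 — powers of 2.
Position 9 falls in subsequence A as its term 5, giving 16.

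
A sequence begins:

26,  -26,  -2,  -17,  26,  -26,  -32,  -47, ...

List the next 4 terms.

Positions follow the repeating pattern AABB; grouping by letter gives 2 tracks.
Track A: 26, -26, 26, -26 (alternating ±26).
Track B: -2, -17, -32, -47 (arithmetic, step −15).
Term 9 comes from track A (its 5th entry): 26.
Position 10 → track A, term 6 = -26.
Position 11 falls in track B as its term 5, giving -62.
Term 12 comes from track B (its 6th entry): -77.

26, -26, -62, -77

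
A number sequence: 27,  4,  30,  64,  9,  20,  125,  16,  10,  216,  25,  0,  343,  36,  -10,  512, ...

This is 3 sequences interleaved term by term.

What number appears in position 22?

Split by position mod 3: positions 1, 4, 7, … form one track, and each other residue class forms its own.
Stream A is 27, 64, 125, 216, 343, 512, which is consecutive cubes n³ from n = 3.
Stream B is 4, 9, 16, 25, 36, which is the squares 2², 3², 4², ….
Stream C is 30, 20, 10, 0, -10, which is linear: a_n = 40 − 10·n.
The 22nd slot belongs to stream A; its 8th term is 1000.

1000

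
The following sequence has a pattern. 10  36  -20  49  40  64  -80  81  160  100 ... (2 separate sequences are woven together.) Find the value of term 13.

640

Taking every 2nd term gives 2 separate tracks.
Subsequence A is 10, -20, 40, -80, 160, which is multiplying by -2 each time.
Subsequence B is 36, 49, 64, 81, 100, which is consecutive squares n² from n = 6.
Position 13 → subsequence A, term 7 = 640.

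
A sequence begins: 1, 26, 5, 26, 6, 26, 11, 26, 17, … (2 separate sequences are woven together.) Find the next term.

26

Split by position mod 2 into 2 tracks.
Subsequence A = 1, 5, 6, 11, 17: each term equals the sum of the previous two.
Subsequence B = 26, 26, 26, 26: always 26.
Term 10 comes from subsequence B (its 5th entry): 26.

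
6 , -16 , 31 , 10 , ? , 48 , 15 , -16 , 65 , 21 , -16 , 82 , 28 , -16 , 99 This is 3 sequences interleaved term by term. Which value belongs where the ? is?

-16

Taking every 3rd term gives 3 separate tracks.
Track A = 6, 10, 15, 21, 28: the triangular numbers T_3, T_4, ….
Track B = -16, ?, -16, -16, -16: the constant sequence -16.
Track C = 31, 48, 65, 82, 99: adding 17 each time.
The gap is track B's term 2; the rule gives -16.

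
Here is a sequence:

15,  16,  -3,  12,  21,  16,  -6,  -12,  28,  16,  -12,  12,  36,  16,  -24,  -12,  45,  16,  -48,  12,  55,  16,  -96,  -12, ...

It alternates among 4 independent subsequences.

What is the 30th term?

16

Split by position mod 4 into 4 tracks.
Stream A: 15, 21, 28, 36, 45, 55. Triangular numbers n(n+1)/2 for n = 5, 6, ….
Stream B: 16, 16, 16, 16, 16, 16. Always 16.
Stream C: -3, -6, -12, -24, -48, -96. Multiplying by 2 each time.
Stream D: 12, -12, 12, -12, 12, -12. The oscillation 12·(−1)^(n+1).
Position 30 → stream B, term 8 = 16.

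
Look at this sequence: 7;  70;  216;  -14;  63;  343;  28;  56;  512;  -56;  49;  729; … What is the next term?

112

Read the sequence 3 terms at a time; column i is its own pattern.
Subsequence A is 7, -14, 28, -56, which is geometric, ×-2 each step.
Subsequence B is 70, 63, 56, 49, which is subtracting 7 each time.
Subsequence C is 216, 343, 512, 729, which is the cubes 6³, 7³, 8³, ….
The 13th slot belongs to subsequence A; its 5th term is 112.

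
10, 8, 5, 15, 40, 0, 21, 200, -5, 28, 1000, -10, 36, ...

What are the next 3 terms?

Read the sequence 3 terms at a time; column i is its own pattern.
Subsequence A = 10, 15, 21, 28, 36: triangular numbers starting at T_4.
Subsequence B = 8, 40, 200, 1000: geometric with ratio 5.
Subsequence C = 5, 0, -5, -10: arithmetic with common difference −5.
The 14th slot belongs to subsequence B; its 5th term is 5000.
Position 15 falls in subsequence C as its term 5, giving -15.
The 16th slot belongs to subsequence A; its 6th term is 45.

5000, -15, 45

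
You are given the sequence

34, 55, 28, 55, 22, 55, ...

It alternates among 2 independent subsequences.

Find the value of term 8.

Split by position mod 2 into 2 tracks.
Subsequence A: 34, 28, 22 — arithmetic with common difference −6.
Subsequence B: 55, 55, 55 — the constant sequence 55.
Position 8 falls in subsequence B as its term 4, giving 55.

55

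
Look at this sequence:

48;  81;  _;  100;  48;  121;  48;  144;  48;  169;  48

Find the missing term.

The terms cycle through 2 interleaved subsequences.
Subsequence A: 48, ?, 48, 48, 48, 48. Constant 48.
Subsequence B: 81, 100, 121, 144, 169. The squares 9², 10², 11², ….
So the missing entry in subsequence A is 48.

48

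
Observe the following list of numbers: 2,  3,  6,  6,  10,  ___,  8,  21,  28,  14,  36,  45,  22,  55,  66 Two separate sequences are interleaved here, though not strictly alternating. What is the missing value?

15

The slot pattern repeats as ABB (period 3), so there are 2 interleaved tracks.
Stream A = 2, 6, 8, 14, 22: each term equals the sum of the previous two.
Stream B = 3, 6, 10, ?, 21, 28, 36, 45, 55, 66: the triangular numbers T_2, T_3, ….
The gap is stream B's term 4; the rule gives 15.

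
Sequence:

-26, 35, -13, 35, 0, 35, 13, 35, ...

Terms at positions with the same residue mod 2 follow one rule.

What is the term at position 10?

35

The terms cycle through 2 interleaved subsequences.
Track A: -26, -13, 0, 13 (arithmetic with common difference +13).
Track B: 35, 35, 35, 35 (the constant sequence 35).
The 10th slot belongs to track B; its 5th term is 35.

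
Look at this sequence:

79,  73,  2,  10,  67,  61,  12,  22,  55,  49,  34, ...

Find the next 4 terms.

56, 43, 37, 90

The slot pattern repeats as AABB (period 4), so there are 2 interleaved tracks.
Track A: 79, 73, 67, 61, 55, 49 — subtracting 6 each time.
Track B: 2, 10, 12, 22, 34 — each term equals the sum of the previous two.
Position 12 → track B, term 6 = 56.
Position 13 falls in track A as its term 7, giving 43.
Position 14 → track A, term 8 = 37.
Term 15 comes from track B (its 7th entry): 90.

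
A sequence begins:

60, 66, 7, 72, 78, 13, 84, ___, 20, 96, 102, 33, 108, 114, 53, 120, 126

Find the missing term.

The slot pattern repeats as AAB (period 3), so there are 2 interleaved tracks.
Track A is 60, 66, 72, 78, 84, ?, 96, 102, 108, 114, 120, 126, which is arithmetic with common difference +6.
Track B is 7, 13, 20, 33, 53, which is Fibonacci-style (each term is the sum of the two before it).
Track A's pattern makes the blank 90.

90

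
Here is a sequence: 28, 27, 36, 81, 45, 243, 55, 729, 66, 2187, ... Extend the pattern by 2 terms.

78, 6561

Split by position mod 2 into 2 tracks.
Stream A is 28, 36, 45, 55, 66, which is triangular numbers starting at T_7.
Stream B is 27, 81, 243, 729, 2187, which is powers 3^3, 3^4, 3^5, ….
Term 11 comes from stream A (its 6th entry): 78.
The 12th slot belongs to stream B; its 6th term is 6561.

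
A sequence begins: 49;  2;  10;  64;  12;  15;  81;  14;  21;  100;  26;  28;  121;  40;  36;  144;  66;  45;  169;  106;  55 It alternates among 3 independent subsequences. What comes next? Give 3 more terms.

196, 172, 66

Split by position mod 3: positions 1, 4, 7, … form one track, and each other residue class forms its own.
Track A = 49, 64, 81, 100, 121, 144, 169: perfect squares starting at 7².
Track B = 2, 12, 14, 26, 40, 66, 106: Fibonacci-style (each term is the sum of the two before it).
Track C = 10, 15, 21, 28, 36, 45, 55: triangular numbers starting at T_4.
The 22nd slot belongs to track A; its 8th term is 196.
Term 23 comes from track B (its 8th entry): 172.
Position 24 → track C, term 8 = 66.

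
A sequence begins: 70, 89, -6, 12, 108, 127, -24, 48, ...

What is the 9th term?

Reading positions in blocks of 4 reveals the pattern AABB — 2 tracks woven together.
Track A is 70, 89, 108, 127, which is adding 19 each time.
Track B is -6, 12, -24, 48, which is multiplying by -2 each time.
Position 9 falls in track A as its term 5, giving 146.

146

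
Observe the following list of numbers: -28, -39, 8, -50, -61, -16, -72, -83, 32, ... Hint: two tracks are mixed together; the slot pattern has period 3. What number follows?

Reading positions in blocks of 3 reveals the pattern AAB — 2 tracks woven together.
Subsequence A = -28, -39, -50, -61, -72, -83: linear: a_n = -17 − 11·n.
Subsequence B = 8, -16, 32: multiplying by -2 each time.
Position 10 → subsequence A, term 7 = -94.

-94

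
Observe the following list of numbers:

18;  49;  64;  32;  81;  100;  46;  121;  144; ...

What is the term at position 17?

289

The slot pattern repeats as ABB (period 3), so there are 2 interleaved tracks.
Track A: 18, 32, 46 — linear: a_n = 4 + 14·n.
Track B: 49, 64, 81, 100, 121, 144 — the squares 7², 8², 9², ….
Position 17 falls in track B as its term 11, giving 289.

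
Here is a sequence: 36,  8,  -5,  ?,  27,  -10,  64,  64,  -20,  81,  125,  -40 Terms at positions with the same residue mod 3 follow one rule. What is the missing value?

49

The terms cycle through 3 interleaved subsequences.
Subsequence A is 36, ?, 64, 81, which is consecutive squares n² from n = 6.
Subsequence B is 8, 27, 64, 125, which is consecutive cubes n³ from n = 2.
Subsequence C is -5, -10, -20, -40, which is geometric, ×2 each step.
Subsequence A's pattern makes the blank 49.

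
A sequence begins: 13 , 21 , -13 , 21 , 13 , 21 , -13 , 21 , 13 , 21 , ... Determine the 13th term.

13

Odd-indexed and even-indexed terms follow separate rules.
Subsequence A: 13, -13, 13, -13, 13 (oscillating between 13 and -13).
Subsequence B: 21, 21, 21, 21, 21 (constant 21).
Position 13 → subsequence A, term 7 = 13.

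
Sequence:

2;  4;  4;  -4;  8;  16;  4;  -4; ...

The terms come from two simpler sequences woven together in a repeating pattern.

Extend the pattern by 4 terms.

Reading positions in blocks of 4 reveals the pattern AABB — 2 tracks woven together.
Stream A = 2, 4, 8, 16: powers of 2.
Stream B = 4, -4, 4, -4: oscillating between 4 and -4.
Position 9 → stream A, term 5 = 32.
The 10th slot belongs to stream A; its 6th term is 64.
The 11th slot belongs to stream B; its 5th term is 4.
Term 12 comes from stream B (its 6th entry): -4.

32, 64, 4, -4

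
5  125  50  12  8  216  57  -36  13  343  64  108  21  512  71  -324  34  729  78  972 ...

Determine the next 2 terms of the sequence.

Split by position mod 4: positions 1, 5, 9, … form one track, and each other residue class forms its own.
Subsequence A: 5, 8, 13, 21, 34 (each term equals the sum of the previous two).
Subsequence B: 125, 216, 343, 512, 729 (perfect cubes starting at 5³).
Subsequence C: 50, 57, 64, 71, 78 (adding 7 each time).
Subsequence D: 12, -36, 108, -324, 972 (multiplying by -3 each time).
Term 21 comes from subsequence A (its 6th entry): 55.
Position 22 → subsequence B, term 6 = 1000.

55, 1000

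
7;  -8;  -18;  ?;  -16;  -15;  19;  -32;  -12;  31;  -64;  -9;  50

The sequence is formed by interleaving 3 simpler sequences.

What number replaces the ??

The terms cycle through 3 interleaved subsequences.
Track A: 7, ?, 19, 31, 50 (a Fibonacci-like recurrence a_n = a_{n-1} + a_{n-2}).
Track B: -8, -16, -32, -64 (multiplying by 2 each time).
Track C: -18, -15, -12, -9 (linear: a_n = -21 + 3·n).
The gap is track A's term 2; the rule gives 12.

12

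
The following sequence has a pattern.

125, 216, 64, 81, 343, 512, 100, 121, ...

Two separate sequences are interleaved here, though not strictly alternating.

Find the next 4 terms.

729, 1000, 144, 169

Positions follow the repeating pattern AABB; grouping by letter gives 2 tracks.
Stream A: 125, 216, 343, 512 (consecutive cubes n³ from n = 5).
Stream B: 64, 81, 100, 121 (the squares 8², 9², 10², …).
The 9th slot belongs to stream A; its 5th term is 729.
Position 10 → stream A, term 6 = 1000.
Position 11 → stream B, term 5 = 144.
Position 12 falls in stream B as its term 6, giving 169.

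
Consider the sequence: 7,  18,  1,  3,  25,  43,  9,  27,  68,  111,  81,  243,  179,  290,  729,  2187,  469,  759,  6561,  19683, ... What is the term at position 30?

13619

Reading positions in blocks of 4 reveals the pattern AABB — 2 tracks woven together.
Track A: 7, 18, 25, 43, 68, 111, 179, 290, 469, 759 (Fibonacci-style (each term is the sum of the two before it)).
Track B: 1, 3, 9, 27, 81, 243, 729, 2187, 6561, 19683 (powers 3^0, 3^1, 3^2, …).
The 30th slot belongs to track A; its 16th term is 13619.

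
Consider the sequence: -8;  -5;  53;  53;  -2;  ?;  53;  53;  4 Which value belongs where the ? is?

1

Reading positions in blocks of 4 reveals the pattern AABB — 2 tracks woven together.
Subsequence A is -8, -5, -2, ?, 4, which is linear: a_n = -11 + 3·n.
Subsequence B is 53, 53, 53, 53, which is the constant sequence 53.
Subsequence A's pattern makes the blank 1.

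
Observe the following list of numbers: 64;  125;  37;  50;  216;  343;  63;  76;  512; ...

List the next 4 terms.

The slot pattern repeats as AABB (period 4), so there are 2 interleaved tracks.
Stream A: 64, 125, 216, 343, 512 — the cubes 4³, 5³, 6³, ….
Stream B: 37, 50, 63, 76 — arithmetic, step +13.
Term 10 comes from stream A (its 6th entry): 729.
The 11th slot belongs to stream B; its 5th term is 89.
The 12th slot belongs to stream B; its 6th term is 102.
The 13th slot belongs to stream A; its 7th term is 1000.

729, 89, 102, 1000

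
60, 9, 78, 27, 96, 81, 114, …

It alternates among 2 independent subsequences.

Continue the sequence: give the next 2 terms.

Positions 1, 3, 5, … form one subsequence and positions 2, 4, 6, … form another.
Track A: 60, 78, 96, 114 — linear: a_n = 42 + 18·n.
Track B: 9, 27, 81 — a geometric progression (common ratio 3).
Position 8 → track B, term 4 = 243.
Position 9 falls in track A as its term 5, giving 132.

243, 132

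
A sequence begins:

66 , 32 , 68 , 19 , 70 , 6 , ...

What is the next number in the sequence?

Odd-indexed and even-indexed terms follow separate rules.
Subsequence A: 66, 68, 70 — linear: a_n = 64 + 2·n.
Subsequence B: 32, 19, 6 — subtracting 13 each time.
Position 7 falls in subsequence A as its term 4, giving 72.

72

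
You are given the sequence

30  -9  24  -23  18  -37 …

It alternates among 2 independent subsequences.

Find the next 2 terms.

Taking every 2nd term gives 2 separate tracks.
Track A: 30, 24, 18. Arithmetic with common difference −6.
Track B: -9, -23, -37. Subtracting 14 each time.
The 7th slot belongs to track A; its 4th term is 12.
Term 8 comes from track B (its 4th entry): -51.

12, -51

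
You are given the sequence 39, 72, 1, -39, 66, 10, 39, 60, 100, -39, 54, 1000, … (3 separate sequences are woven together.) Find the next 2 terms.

39, 48

Taking every 3rd term gives 3 separate tracks.
Track A: 39, -39, 39, -39 (oscillating between 39 and -39).
Track B: 72, 66, 60, 54 (subtracting 6 each time).
Track C: 1, 10, 100, 1000 (successive powers of 10).
Position 13 → track A, term 5 = 39.
Position 14 → track B, term 5 = 48.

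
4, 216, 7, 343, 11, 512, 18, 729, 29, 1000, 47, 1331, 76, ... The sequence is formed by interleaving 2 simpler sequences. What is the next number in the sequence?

Taking every 2nd term gives 2 separate tracks.
Track A: 4, 7, 11, 18, 29, 47, 76 — a Fibonacci-like recurrence a_n = a_{n-1} + a_{n-2}.
Track B: 216, 343, 512, 729, 1000, 1331 — the cubes 6³, 7³, 8³, ….
Position 14 → track B, term 7 = 1728.

1728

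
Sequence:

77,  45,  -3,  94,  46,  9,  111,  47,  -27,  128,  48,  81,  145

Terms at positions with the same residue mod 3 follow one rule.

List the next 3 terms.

The terms cycle through 3 interleaved subsequences.
Track A: 77, 94, 111, 128, 145 (arithmetic, step +17).
Track B: 45, 46, 47, 48 (linear: a_n = 44 + n).
Track C: -3, 9, -27, 81 (a geometric progression (common ratio -3)).
Position 14 → track B, term 5 = 49.
Position 15 falls in track C as its term 5, giving -243.
The 16th slot belongs to track A; its 6th term is 162.

49, -243, 162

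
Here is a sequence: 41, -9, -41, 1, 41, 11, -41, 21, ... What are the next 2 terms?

41, 31

Taking every 2nd term gives 2 separate tracks.
Track A = 41, -41, 41, -41: oscillating between 41 and -41.
Track B = -9, 1, 11, 21: adding 10 each time.
Position 9 falls in track A as its term 5, giving 41.
Position 10 → track B, term 5 = 31.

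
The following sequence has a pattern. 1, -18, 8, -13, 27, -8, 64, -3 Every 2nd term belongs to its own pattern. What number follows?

125

Odd-indexed and even-indexed terms follow separate rules.
Track A is 1, 8, 27, 64, which is consecutive cubes n³ from n = 1.
Track B is -18, -13, -8, -3, which is arithmetic, step +5.
Position 9 falls in track A as its term 5, giving 125.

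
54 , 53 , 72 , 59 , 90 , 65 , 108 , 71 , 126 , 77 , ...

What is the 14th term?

89

Odd-indexed and even-indexed terms follow separate rules.
Track A = 54, 72, 90, 108, 126: arithmetic with common difference +18.
Track B = 53, 59, 65, 71, 77: adding 6 each time.
Term 14 comes from track B (its 7th entry): 89.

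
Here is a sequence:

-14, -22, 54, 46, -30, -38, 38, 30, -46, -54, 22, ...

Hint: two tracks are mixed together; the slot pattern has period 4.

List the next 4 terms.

14, -62, -70, 6

Positions follow the repeating pattern AABB; grouping by letter gives 2 tracks.
Subsequence A: -14, -22, -30, -38, -46, -54. Linear: a_n = -6 − 8·n.
Subsequence B: 54, 46, 38, 30, 22. Linear: a_n = 62 − 8·n.
Position 12 → subsequence B, term 6 = 14.
Term 13 comes from subsequence A (its 7th entry): -62.
Term 14 comes from subsequence A (its 8th entry): -70.
Term 15 comes from subsequence B (its 7th entry): 6.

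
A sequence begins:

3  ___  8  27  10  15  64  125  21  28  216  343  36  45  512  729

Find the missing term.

6

Reading positions in blocks of 4 reveals the pattern AABB — 2 tracks woven together.
Track A is 3, ?, 10, 15, 21, 28, 36, 45, which is the triangular numbers T_2, T_3, ….
Track B is 8, 27, 64, 125, 216, 343, 512, 729, which is consecutive cubes n³ from n = 2.
So the missing entry in track A is 6.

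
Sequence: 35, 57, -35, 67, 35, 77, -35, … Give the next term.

87

Split by position mod 2 into 2 tracks.
Track A = 35, -35, 35, -35: alternating ±35.
Track B = 57, 67, 77: arithmetic, step +10.
Position 8 → track B, term 4 = 87.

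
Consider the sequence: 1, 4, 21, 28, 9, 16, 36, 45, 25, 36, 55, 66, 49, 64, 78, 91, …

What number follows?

Positions follow the repeating pattern AABB; grouping by letter gives 2 tracks.
Stream A is 1, 4, 9, 16, 25, 36, 49, 64, which is consecutive squares n² from n = 1.
Stream B is 21, 28, 36, 45, 55, 66, 78, 91, which is triangular numbers starting at T_6.
Position 17 falls in stream A as its term 9, giving 81.

81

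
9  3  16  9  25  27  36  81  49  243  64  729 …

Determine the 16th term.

6561

Odd-indexed and even-indexed terms follow separate rules.
Track A: 9, 16, 25, 36, 49, 64 — the squares 3², 4², 5², ….
Track B: 3, 9, 27, 81, 243, 729 — successive powers of 3.
Position 16 falls in track B as its term 8, giving 6561.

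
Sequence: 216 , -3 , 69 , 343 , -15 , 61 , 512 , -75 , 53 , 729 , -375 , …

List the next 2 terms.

The terms cycle through 3 interleaved subsequences.
Subsequence A: 216, 343, 512, 729 — the cubes 6³, 7³, 8³, ….
Subsequence B: -3, -15, -75, -375 — a geometric progression (common ratio 5).
Subsequence C: 69, 61, 53 — arithmetic, step −8.
The 12th slot belongs to subsequence C; its 4th term is 45.
The 13th slot belongs to subsequence A; its 5th term is 1000.

45, 1000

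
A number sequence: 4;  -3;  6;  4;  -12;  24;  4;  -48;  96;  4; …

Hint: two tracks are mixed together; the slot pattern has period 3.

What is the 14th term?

-768

Positions follow the repeating pattern ABB; grouping by letter gives 2 tracks.
Track A is 4, 4, 4, 4, which is constant 4.
Track B is -3, 6, -12, 24, -48, 96, which is geometric, ×-2 each step.
Term 14 comes from track B (its 9th entry): -768.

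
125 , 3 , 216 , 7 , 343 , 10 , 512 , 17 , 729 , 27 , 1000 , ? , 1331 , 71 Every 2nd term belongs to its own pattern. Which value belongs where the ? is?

The terms cycle through 2 interleaved subsequences.
Track A = 125, 216, 343, 512, 729, 1000, 1331: the cubes 5³, 6³, 7³, ….
Track B = 3, 7, 10, 17, 27, ?, 71: a Fibonacci-like recurrence a_n = a_{n-1} + a_{n-2}.
Track B's pattern makes the blank 44.

44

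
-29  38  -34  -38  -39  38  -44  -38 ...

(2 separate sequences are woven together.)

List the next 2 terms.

Odd-indexed and even-indexed terms follow separate rules.
Track A: -29, -34, -39, -44 — subtracting 5 each time.
Track B: 38, -38, 38, -38 — alternating ±38.
Term 9 comes from track A (its 5th entry): -49.
The 10th slot belongs to track B; its 5th term is 38.

-49, 38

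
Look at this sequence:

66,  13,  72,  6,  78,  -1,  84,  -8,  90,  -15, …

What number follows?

96

The terms cycle through 2 interleaved subsequences.
Subsequence A = 66, 72, 78, 84, 90: arithmetic, step +6.
Subsequence B = 13, 6, -1, -8, -15: arithmetic, step −7.
Position 11 falls in subsequence A as its term 6, giving 96.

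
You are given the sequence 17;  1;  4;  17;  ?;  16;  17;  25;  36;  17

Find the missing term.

9

Reading positions in blocks of 3 reveals the pattern ABB — 2 tracks woven together.
Track A: 17, 17, 17, 17. Always 17.
Track B: 1, 4, ?, 16, 25, 36. Perfect squares starting at 1².
Filling track B at index 3 by its rule yields 9.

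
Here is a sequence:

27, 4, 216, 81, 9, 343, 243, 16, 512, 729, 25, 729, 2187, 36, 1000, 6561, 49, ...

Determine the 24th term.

Taking every 3rd term gives 3 separate tracks.
Subsequence A: 27, 81, 243, 729, 2187, 6561 — successive powers of 3.
Subsequence B: 4, 9, 16, 25, 36, 49 — consecutive squares n² from n = 2.
Subsequence C: 216, 343, 512, 729, 1000 — consecutive cubes n³ from n = 6.
Position 24 falls in subsequence C as its term 8, giving 2197.

2197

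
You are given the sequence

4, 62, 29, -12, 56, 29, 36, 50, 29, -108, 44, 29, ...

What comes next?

Read the sequence 3 terms at a time; column i is its own pattern.
Stream A = 4, -12, 36, -108: a geometric progression (common ratio -3).
Stream B = 62, 56, 50, 44: linear: a_n = 68 − 6·n.
Stream C = 29, 29, 29, 29: constant 29.
Position 13 falls in stream A as its term 5, giving 324.

324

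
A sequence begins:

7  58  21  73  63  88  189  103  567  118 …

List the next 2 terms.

1701, 133

Taking every 2nd term gives 2 separate tracks.
Subsequence A = 7, 21, 63, 189, 567: geometric with ratio 3.
Subsequence B = 58, 73, 88, 103, 118: arithmetic, step +15.
Position 11 falls in subsequence A as its term 6, giving 1701.
The 12th slot belongs to subsequence B; its 6th term is 133.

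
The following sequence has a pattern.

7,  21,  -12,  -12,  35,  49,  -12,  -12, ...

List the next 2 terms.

Positions follow the repeating pattern AABB; grouping by letter gives 2 tracks.
Track A: 7, 21, 35, 49 (linear: a_n = -7 + 14·n).
Track B: -12, -12, -12, -12 (constant -12).
Position 9 → track A, term 5 = 63.
Position 10 → track A, term 6 = 77.

63, 77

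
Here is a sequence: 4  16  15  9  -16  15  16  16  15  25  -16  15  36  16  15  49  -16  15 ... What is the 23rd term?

Split by position mod 3: positions 1, 4, 7, … form one track, and each other residue class forms its own.
Subsequence A = 4, 9, 16, 25, 36, 49: consecutive squares n² from n = 2.
Subsequence B = 16, -16, 16, -16, 16, -16: alternating ±16.
Subsequence C = 15, 15, 15, 15, 15, 15: always 15.
Position 23 → subsequence B, term 8 = -16.

-16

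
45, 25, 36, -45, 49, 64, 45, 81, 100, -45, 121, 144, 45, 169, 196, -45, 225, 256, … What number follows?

45

The slot pattern repeats as ABB (period 3), so there are 2 interleaved tracks.
Track A: 45, -45, 45, -45, 45, -45 — the oscillation 45·(−1)^(n+1).
Track B: 25, 36, 49, 64, 81, 100, 121, 144, 169, 196, 225, 256 — the squares 5², 6², 7², ….
Position 19 falls in track A as its term 7, giving 45.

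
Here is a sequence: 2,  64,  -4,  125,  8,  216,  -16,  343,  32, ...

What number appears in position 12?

Split by position mod 2 into 2 tracks.
Track A is 2, -4, 8, -16, 32, which is geometric, ×-2 each step.
Track B is 64, 125, 216, 343, which is the cubes 4³, 5³, 6³, ….
Position 12 falls in track B as its term 6, giving 729.

729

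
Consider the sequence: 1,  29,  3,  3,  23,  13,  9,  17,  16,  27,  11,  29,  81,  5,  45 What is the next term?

243

Read the sequence 3 terms at a time; column i is its own pattern.
Track A: 1, 3, 9, 27, 81 (successive powers of 3).
Track B: 29, 23, 17, 11, 5 (subtracting 6 each time).
Track C: 3, 13, 16, 29, 45 (a Fibonacci-like recurrence a_n = a_{n-1} + a_{n-2}).
The 16th slot belongs to track A; its 6th term is 243.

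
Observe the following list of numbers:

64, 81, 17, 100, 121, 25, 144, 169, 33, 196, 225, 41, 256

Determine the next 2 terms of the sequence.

Reading positions in blocks of 3 reveals the pattern AAB — 2 tracks woven together.
Track A: 64, 81, 100, 121, 144, 169, 196, 225, 256. Consecutive squares n² from n = 8.
Track B: 17, 25, 33, 41. Adding 8 each time.
Position 14 falls in track A as its term 10, giving 289.
Position 15 falls in track B as its term 5, giving 49.

289, 49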